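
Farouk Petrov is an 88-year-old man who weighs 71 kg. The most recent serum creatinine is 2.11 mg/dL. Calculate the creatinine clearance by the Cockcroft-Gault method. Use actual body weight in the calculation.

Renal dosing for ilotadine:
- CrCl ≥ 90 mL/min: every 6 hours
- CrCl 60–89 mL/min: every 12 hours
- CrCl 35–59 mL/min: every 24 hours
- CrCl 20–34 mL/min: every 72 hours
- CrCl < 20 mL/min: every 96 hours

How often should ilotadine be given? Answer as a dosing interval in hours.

every 72 hours

CrCl = (140 − 88) × 71 / (72 × 2.11) = 3692.0 / 151.92 ≈ 24.3 mL/min
CrCl ≈ 24 mL/min → bracket 20–34 mL/min → every 72 hours.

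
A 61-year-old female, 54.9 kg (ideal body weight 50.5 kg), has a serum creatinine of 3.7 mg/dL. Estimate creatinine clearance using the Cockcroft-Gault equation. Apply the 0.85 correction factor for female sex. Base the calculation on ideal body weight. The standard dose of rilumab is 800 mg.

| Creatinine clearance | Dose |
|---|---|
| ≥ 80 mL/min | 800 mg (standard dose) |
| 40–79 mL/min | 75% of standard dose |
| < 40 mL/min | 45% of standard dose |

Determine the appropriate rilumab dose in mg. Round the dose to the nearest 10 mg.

360 mg

CrCl = (140 − 61) × 50.5 / (72 × 3.7) × 0.85 = 3989.5 / 266.40 × 0.85 ≈ 12.7 mL/min
CrCl ≈ 13 mL/min → bracket < 40 mL/min.
45% of 800 mg = 360 mg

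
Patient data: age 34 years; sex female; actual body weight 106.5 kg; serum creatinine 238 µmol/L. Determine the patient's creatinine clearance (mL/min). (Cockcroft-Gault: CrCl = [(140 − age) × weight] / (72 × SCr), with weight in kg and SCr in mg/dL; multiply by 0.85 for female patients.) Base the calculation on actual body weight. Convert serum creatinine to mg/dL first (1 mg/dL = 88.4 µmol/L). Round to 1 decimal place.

SCr = 238 / 88.4 = 2.692 mg/dL
CrCl = (140 − 34) × 106.5 / (72 × 2.692) × 0.85 = 11289.0 / 193.82 × 0.85 ≈ 49.5 mL/min

49.5 mL/min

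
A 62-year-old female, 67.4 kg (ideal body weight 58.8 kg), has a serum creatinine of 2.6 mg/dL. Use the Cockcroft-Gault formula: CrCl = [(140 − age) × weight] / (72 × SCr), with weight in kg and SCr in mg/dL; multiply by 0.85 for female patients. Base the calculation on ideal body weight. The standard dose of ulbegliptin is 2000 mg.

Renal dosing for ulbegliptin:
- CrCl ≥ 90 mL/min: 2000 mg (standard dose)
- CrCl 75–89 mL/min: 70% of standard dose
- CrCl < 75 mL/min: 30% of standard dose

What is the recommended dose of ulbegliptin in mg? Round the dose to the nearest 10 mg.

CrCl = (140 − 62) × 58.8 / (72 × 2.6) × 0.85 = 4586.4 / 187.20 × 0.85 ≈ 20.8 mL/min
CrCl ≈ 21 mL/min → bracket < 75 mL/min.
30% of 2000 mg = 600 mg

600 mg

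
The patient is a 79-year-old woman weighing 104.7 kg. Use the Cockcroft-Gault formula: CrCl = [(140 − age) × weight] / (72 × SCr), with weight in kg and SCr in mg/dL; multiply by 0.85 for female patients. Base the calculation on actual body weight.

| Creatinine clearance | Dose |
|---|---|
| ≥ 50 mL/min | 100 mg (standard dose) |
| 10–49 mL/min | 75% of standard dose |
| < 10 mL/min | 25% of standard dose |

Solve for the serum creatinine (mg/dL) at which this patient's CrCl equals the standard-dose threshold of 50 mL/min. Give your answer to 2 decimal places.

1.51 mg/dL

Standard dose requires CrCl ≥ 50 mL/min.
Set (140 − 79) × 104.7 × 0.85 / (72 × SCr) = 50
SCr = (140 − 79) × 104.7 × 0.85 / (72 × 50) = 1.508 mg/dL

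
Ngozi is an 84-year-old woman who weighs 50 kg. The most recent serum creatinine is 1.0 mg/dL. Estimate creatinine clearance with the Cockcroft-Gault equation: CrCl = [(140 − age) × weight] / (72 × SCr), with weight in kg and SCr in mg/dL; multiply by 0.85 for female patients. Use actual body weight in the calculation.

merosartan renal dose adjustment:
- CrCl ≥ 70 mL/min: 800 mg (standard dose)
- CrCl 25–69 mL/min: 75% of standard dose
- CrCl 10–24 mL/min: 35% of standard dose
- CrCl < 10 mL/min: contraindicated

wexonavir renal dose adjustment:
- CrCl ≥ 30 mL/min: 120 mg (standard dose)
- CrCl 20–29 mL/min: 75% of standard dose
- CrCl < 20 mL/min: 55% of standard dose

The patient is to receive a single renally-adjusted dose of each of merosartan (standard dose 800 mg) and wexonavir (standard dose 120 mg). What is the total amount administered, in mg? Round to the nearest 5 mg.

CrCl = (140 − 84) × 50 / (72 × 1) × 0.85 = 2800.0 / 72.00 × 0.85 ≈ 33.1 mL/min
CrCl ≈ 33 mL/min.
merosartan: 25–69 mL/min → 75% of 800 mg = 600 mg.
wexonavir: ≥ 30 mL/min → 100% of 120 mg = 120 mg.
Total = 600 + 120 = 720 mg.

720 mg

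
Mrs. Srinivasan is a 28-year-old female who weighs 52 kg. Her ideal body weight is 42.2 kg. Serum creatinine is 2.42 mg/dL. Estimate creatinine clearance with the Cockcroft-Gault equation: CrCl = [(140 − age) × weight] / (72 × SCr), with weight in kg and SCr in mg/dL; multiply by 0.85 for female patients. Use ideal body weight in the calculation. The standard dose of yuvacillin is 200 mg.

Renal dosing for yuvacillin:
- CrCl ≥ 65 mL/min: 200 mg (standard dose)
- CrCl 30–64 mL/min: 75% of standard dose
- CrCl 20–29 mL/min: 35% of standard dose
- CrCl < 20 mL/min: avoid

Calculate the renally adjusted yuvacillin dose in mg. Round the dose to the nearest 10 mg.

CrCl = (140 − 28) × 42.2 / (72 × 2.42) × 0.85 = 4726.4 / 174.24 × 0.85 ≈ 23.1 mL/min
CrCl ≈ 23 mL/min → bracket 20–29 mL/min.
35% of 200 mg = 70 mg

70 mg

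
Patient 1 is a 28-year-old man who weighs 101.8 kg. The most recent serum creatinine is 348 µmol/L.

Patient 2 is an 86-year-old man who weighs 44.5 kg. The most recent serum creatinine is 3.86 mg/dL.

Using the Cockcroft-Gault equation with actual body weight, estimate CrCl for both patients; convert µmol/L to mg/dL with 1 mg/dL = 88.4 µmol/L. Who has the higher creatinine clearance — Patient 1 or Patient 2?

Patient 1: SCr = 348 / 88.4 = 3.937 mg/dL
Patient 1: CrCl = (140 − 28) × 101.8 / (72 × 3.937) = 11401.6 / 283.46 ≈ 40.2 mL/min
Patient 2: CrCl = (140 − 86) × 44.5 / (72 × 3.86) = 2403.0 / 277.92 ≈ 8.6 mL/min
40.2 vs 8.6 mL/min → Patient 1 is higher.

Patient 1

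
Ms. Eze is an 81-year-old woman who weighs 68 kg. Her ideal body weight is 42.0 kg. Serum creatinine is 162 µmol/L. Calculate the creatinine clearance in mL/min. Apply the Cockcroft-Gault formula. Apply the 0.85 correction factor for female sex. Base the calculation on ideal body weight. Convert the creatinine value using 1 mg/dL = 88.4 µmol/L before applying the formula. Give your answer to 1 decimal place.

16.0 mL/min

SCr = 162 / 88.4 = 1.833 mg/dL
CrCl = (140 − 81) × 42 / (72 × 1.833) × 0.85 = 2478.0 / 131.98 × 0.85 ≈ 16.0 mL/min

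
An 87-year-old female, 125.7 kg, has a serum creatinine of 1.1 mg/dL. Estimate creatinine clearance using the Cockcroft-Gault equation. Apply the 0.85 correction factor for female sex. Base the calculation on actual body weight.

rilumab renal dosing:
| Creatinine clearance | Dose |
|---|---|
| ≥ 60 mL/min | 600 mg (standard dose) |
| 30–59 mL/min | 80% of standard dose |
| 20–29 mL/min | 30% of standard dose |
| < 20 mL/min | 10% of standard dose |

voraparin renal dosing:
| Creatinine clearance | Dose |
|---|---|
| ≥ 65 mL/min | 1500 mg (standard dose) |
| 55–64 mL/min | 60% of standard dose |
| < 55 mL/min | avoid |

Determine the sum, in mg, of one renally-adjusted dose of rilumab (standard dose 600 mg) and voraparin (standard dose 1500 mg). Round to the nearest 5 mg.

2100 mg

CrCl = (140 − 87) × 125.7 / (72 × 1.1) × 0.85 = 6662.1 / 79.20 × 0.85 ≈ 71.5 mL/min
CrCl ≈ 71 mL/min.
rilumab: ≥ 60 mL/min → 100% of 600 mg = 600 mg.
voraparin: ≥ 65 mL/min → 100% of 1500 mg = 1500 mg.
Total = 600 + 1500 = 2100 mg.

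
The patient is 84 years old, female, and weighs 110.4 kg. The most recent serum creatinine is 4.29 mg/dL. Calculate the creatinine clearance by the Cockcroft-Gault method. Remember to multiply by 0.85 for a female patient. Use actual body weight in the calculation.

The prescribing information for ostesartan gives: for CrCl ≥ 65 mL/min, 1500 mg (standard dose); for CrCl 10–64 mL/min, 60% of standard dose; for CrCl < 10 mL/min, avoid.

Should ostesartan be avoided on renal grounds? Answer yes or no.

CrCl = (140 − 84) × 110.4 / (72 × 4.29) × 0.85 = 6182.4 / 308.88 × 0.85 ≈ 17.0 mL/min
CrCl ≈ 17 mL/min, which is ≥ 10 mL/min.

no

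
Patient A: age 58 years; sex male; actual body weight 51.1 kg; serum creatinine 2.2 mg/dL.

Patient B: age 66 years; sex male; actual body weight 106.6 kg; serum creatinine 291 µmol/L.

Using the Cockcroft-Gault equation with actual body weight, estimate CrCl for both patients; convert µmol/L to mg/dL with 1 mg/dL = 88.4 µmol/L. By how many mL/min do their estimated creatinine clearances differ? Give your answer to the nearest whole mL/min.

7 mL/min

Patient A: CrCl = (140 − 58) × 51.1 / (72 × 2.2) = 4190.2 / 158.40 ≈ 26.5 mL/min
Patient B: SCr = 291 / 88.4 = 3.292 mg/dL
Patient B: CrCl = (140 − 66) × 106.6 / (72 × 3.292) = 7888.4 / 237.02 ≈ 33.3 mL/min
|26.5 − 33.3| = 6.8 mL/min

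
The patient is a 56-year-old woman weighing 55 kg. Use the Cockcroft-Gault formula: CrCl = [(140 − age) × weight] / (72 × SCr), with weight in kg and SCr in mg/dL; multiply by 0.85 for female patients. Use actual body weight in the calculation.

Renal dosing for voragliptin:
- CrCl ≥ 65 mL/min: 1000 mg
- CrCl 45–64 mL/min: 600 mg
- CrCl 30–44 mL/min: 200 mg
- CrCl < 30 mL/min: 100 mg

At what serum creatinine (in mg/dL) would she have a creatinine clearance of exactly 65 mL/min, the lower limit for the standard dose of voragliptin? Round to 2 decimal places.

Standard dose requires CrCl ≥ 65 mL/min.
Set (140 − 56) × 55 × 0.85 / (72 × SCr) = 65
SCr = (140 − 56) × 55 × 0.85 / (72 × 65) = 0.839 mg/dL

0.84 mg/dL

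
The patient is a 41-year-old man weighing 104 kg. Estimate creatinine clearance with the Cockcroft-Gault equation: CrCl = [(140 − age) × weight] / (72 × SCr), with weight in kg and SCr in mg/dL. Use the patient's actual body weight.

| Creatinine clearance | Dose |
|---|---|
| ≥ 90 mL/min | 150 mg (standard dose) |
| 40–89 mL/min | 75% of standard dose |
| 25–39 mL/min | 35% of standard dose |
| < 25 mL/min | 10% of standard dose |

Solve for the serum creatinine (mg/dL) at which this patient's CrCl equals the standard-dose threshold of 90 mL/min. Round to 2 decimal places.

1.59 mg/dL

Standard dose requires CrCl ≥ 90 mL/min.
Set (140 − 41) × 104 / (72 × SCr) = 90
SCr = (140 − 41) × 104 / (72 × 90) = 1.589 mg/dL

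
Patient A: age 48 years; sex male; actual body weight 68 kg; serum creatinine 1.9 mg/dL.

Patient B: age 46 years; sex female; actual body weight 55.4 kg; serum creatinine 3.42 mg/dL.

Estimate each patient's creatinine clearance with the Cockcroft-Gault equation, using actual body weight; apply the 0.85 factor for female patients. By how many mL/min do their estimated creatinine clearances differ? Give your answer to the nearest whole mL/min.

Patient A: CrCl = (140 − 48) × 68 / (72 × 1.9) = 6256.0 / 136.80 ≈ 45.7 mL/min
Patient B: CrCl = (140 − 46) × 55.4 / (72 × 3.42) × 0.85 = 5207.6 / 246.24 × 0.85 ≈ 18.0 mL/min
|45.7 − 18.0| = 27.7 mL/min

28 mL/min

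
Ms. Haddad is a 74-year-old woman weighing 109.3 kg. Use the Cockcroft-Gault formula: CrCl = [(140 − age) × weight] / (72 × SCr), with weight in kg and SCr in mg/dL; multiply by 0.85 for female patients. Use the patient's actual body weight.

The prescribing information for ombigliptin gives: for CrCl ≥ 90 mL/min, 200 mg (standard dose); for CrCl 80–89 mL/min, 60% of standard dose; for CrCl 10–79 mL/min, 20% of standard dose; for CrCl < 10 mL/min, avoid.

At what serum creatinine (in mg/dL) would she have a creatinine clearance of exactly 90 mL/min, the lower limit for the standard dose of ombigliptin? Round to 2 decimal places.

0.95 mg/dL

Standard dose requires CrCl ≥ 90 mL/min.
Set (140 − 74) × 109.3 × 0.85 / (72 × SCr) = 90
SCr = (140 − 74) × 109.3 × 0.85 / (72 × 90) = 0.946 mg/dL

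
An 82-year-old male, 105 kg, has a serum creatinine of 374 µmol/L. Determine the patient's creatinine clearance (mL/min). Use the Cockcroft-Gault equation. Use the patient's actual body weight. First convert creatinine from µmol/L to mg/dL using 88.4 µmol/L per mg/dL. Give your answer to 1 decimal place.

SCr = 374 / 88.4 = 4.231 mg/dL
CrCl = (140 − 82) × 105 / (72 × 4.231) = 6090.0 / 304.63 ≈ 20.0 mL/min

20.0 mL/min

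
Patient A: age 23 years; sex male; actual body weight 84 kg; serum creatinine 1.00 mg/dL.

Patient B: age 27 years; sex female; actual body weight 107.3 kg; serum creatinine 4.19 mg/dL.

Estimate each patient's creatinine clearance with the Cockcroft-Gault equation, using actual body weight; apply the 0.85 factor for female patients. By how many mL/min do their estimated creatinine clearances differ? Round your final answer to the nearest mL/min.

Patient A: CrCl = (140 − 23) × 84 / (72 × 1) = 9828.0 / 72.00 ≈ 136.5 mL/min
Patient B: CrCl = (140 − 27) × 107.3 / (72 × 4.19) × 0.85 = 12124.9 / 301.68 × 0.85 ≈ 34.2 mL/min
|136.5 − 34.2| = 102.3 mL/min

102 mL/min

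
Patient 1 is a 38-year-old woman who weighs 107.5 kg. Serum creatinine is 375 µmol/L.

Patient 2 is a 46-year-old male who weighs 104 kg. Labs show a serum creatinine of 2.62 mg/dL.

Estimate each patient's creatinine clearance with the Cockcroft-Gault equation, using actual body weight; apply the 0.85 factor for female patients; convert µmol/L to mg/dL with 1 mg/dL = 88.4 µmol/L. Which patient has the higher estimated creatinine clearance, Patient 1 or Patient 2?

Patient 1: SCr = 375 / 88.4 = 4.242 mg/dL
Patient 1: CrCl = (140 − 38) × 107.5 / (72 × 4.242) × 0.85 = 10965.0 / 305.42 × 0.85 ≈ 30.5 mL/min
Patient 2: CrCl = (140 − 46) × 104 / (72 × 2.62) = 9776.0 / 188.64 ≈ 51.8 mL/min
30.5 vs 51.8 mL/min → Patient 2 is higher.

Patient 2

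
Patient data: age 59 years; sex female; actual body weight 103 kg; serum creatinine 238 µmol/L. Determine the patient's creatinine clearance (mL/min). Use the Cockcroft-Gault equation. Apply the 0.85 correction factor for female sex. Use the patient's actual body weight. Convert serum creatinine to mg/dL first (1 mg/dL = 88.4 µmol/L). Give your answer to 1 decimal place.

SCr = 238 / 88.4 = 2.692 mg/dL
CrCl = (140 − 59) × 103 / (72 × 2.692) × 0.85 = 8343.0 / 193.82 × 0.85 ≈ 36.6 mL/min

36.6 mL/min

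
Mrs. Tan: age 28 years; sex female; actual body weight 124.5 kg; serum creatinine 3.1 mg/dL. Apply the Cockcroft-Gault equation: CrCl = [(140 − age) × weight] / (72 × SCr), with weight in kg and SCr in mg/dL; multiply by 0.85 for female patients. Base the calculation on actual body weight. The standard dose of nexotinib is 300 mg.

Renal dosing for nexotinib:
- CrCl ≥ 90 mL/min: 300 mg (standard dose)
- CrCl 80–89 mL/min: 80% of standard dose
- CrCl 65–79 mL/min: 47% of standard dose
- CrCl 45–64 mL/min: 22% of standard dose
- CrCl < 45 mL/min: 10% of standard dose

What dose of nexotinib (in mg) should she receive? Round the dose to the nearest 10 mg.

70 mg

CrCl = (140 − 28) × 124.5 / (72 × 3.1) × 0.85 = 13944.0 / 223.20 × 0.85 ≈ 53.1 mL/min
CrCl ≈ 53 mL/min → bracket 45–64 mL/min.
22% of 300 mg = 66 mg → 70 mg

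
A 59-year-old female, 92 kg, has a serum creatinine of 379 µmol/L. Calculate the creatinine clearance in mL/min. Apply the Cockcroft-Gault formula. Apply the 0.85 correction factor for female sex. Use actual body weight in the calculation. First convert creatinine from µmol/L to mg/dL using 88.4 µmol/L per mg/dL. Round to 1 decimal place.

20.5 mL/min

SCr = 379 / 88.4 = 4.287 mg/dL
CrCl = (140 − 59) × 92 / (72 × 4.287) × 0.85 = 7452.0 / 308.66 × 0.85 ≈ 20.5 mL/min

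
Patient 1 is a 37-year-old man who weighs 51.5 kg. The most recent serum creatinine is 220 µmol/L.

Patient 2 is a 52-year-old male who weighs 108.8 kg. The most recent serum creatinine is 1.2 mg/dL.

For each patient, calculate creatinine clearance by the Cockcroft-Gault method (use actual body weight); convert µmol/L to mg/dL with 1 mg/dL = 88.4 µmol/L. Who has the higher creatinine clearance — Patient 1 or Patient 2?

Patient 2

Patient 1: SCr = 220 / 88.4 = 2.489 mg/dL
Patient 1: CrCl = (140 − 37) × 51.5 / (72 × 2.489) = 5304.5 / 179.21 ≈ 29.6 mL/min
Patient 2: CrCl = (140 − 52) × 108.8 / (72 × 1.2) = 9574.4 / 86.40 ≈ 110.8 mL/min
29.6 vs 110.8 mL/min → Patient 2 is higher.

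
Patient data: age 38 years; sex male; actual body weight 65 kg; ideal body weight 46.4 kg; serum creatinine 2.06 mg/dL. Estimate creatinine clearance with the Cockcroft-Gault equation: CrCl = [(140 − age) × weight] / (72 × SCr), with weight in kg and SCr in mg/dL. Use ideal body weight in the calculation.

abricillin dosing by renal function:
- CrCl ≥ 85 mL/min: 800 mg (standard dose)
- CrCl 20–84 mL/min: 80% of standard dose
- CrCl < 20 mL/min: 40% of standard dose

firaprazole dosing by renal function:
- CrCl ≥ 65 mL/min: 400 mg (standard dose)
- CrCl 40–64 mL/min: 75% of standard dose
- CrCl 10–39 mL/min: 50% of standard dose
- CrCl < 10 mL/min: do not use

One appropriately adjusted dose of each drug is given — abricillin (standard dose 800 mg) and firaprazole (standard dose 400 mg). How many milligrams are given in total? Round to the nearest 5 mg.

CrCl = (140 − 38) × 46.4 / (72 × 2.06) = 4732.8 / 148.32 ≈ 31.9 mL/min
CrCl ≈ 32 mL/min.
abricillin: 20–84 mL/min → 80% of 800 mg = 640 mg.
firaprazole: 10–39 mL/min → 50% of 400 mg = 200 mg.
Total = 640 + 200 = 840 mg.

840 mg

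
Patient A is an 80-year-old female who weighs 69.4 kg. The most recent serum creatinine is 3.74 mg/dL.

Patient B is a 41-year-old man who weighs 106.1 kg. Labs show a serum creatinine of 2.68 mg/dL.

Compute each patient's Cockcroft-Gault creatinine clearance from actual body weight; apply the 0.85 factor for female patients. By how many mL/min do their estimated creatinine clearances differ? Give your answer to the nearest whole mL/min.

41 mL/min

Patient A: CrCl = (140 − 80) × 69.4 / (72 × 3.74) × 0.85 = 4164.0 / 269.28 × 0.85 ≈ 13.1 mL/min
Patient B: CrCl = (140 − 41) × 106.1 / (72 × 2.68) = 10503.9 / 192.96 ≈ 54.4 mL/min
|13.1 − 54.4| = 41.3 mL/min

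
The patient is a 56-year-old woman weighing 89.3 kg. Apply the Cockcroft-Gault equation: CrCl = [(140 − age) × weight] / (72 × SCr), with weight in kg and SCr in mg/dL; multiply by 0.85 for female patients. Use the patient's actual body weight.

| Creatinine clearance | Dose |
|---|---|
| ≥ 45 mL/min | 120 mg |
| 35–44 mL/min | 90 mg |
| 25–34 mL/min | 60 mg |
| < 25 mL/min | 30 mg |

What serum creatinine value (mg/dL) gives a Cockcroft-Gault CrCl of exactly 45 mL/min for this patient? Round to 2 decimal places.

Standard dose requires CrCl ≥ 45 mL/min.
Set (140 − 56) × 89.3 × 0.85 / (72 × SCr) = 45
SCr = (140 − 56) × 89.3 × 0.85 / (72 × 45) = 1.968 mg/dL

1.97 mg/dL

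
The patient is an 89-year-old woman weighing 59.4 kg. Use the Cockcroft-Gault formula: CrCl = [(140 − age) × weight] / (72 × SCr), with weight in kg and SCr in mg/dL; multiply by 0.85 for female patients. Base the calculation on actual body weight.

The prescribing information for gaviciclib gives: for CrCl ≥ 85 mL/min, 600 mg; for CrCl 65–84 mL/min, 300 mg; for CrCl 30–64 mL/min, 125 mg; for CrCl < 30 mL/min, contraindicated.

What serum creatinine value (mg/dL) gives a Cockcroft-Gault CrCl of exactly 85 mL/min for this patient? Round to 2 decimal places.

0.42 mg/dL

Standard dose requires CrCl ≥ 85 mL/min.
Set (140 − 89) × 59.4 × 0.85 / (72 × SCr) = 85
SCr = (140 − 89) × 59.4 × 0.85 / (72 × 85) = 0.421 mg/dL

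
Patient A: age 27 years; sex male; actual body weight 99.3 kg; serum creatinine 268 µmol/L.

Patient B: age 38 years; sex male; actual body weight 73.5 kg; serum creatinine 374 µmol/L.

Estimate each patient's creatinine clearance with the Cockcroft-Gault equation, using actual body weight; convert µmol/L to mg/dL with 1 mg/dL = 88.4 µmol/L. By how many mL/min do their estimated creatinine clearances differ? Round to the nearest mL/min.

Patient A: SCr = 268 / 88.4 = 3.032 mg/dL
Patient A: CrCl = (140 − 27) × 99.3 / (72 × 3.032) = 11220.9 / 218.30 ≈ 51.4 mL/min
Patient B: SCr = 374 / 88.4 = 4.231 mg/dL
Patient B: CrCl = (140 − 38) × 73.5 / (72 × 4.231) = 7497.0 / 304.63 ≈ 24.6 mL/min
|51.4 − 24.6| = 26.8 mL/min

27 mL/min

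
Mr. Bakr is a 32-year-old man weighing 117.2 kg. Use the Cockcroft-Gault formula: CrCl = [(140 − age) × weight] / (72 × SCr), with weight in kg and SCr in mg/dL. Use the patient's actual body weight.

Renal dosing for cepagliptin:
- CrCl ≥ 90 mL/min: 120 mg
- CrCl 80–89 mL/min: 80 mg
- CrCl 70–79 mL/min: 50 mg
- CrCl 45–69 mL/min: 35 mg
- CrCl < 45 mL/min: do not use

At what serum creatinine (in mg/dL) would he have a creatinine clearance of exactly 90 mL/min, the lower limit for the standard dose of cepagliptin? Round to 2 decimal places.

Standard dose requires CrCl ≥ 90 mL/min.
Set (140 − 32) × 117.2 / (72 × SCr) = 90
SCr = (140 − 32) × 117.2 / (72 × 90) = 1.953 mg/dL

1.95 mg/dL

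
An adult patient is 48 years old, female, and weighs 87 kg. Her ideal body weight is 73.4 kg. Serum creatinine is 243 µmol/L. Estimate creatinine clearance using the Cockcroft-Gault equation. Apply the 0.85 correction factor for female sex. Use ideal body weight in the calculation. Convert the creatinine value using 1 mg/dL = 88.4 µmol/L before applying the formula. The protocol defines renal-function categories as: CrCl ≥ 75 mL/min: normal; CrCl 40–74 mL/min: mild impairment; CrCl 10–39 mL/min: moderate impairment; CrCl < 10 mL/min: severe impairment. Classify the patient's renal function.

SCr = 243 / 88.4 = 2.749 mg/dL
CrCl = (140 − 48) × 73.4 / (72 × 2.749) × 0.85 = 6752.8 / 197.93 × 0.85 ≈ 29.0 mL/min
29 mL/min falls in the 'moderate impairment' range.

moderate impairment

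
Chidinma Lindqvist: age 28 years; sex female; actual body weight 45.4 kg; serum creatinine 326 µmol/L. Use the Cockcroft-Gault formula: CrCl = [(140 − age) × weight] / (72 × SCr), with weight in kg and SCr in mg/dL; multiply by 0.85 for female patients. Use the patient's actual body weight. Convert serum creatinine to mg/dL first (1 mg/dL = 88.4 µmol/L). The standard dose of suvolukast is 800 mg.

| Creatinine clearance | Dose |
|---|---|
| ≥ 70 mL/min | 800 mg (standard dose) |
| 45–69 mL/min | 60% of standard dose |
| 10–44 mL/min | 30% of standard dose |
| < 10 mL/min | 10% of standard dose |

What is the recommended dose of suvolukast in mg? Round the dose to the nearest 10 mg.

SCr = 326 / 88.4 = 3.688 mg/dL
CrCl = (140 − 28) × 45.4 / (72 × 3.688) × 0.85 = 5084.8 / 265.54 × 0.85 ≈ 16.3 mL/min
CrCl ≈ 16 mL/min → bracket 10–44 mL/min.
30% of 800 mg = 240 mg

240 mg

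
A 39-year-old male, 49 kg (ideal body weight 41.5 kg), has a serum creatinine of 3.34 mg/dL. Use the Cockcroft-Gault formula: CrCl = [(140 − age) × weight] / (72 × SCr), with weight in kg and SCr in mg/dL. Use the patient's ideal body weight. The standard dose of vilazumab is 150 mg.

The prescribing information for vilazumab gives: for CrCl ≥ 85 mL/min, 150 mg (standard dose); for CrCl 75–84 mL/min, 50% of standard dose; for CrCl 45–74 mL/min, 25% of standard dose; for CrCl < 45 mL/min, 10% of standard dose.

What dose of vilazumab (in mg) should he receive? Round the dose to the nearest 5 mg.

CrCl = (140 − 39) × 41.5 / (72 × 3.34) = 4191.5 / 240.48 ≈ 17.4 mL/min
CrCl ≈ 17 mL/min → bracket < 45 mL/min.
10% of 150 mg = 15 mg

15 mg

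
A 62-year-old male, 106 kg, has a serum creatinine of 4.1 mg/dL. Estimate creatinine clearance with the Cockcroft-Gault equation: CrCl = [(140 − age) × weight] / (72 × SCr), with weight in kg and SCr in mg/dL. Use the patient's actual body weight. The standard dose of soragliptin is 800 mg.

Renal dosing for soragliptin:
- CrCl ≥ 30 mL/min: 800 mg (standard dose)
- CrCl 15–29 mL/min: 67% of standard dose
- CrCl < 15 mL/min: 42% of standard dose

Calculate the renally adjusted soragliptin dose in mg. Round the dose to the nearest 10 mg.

540 mg

CrCl = (140 − 62) × 106 / (72 × 4.1) = 8268.0 / 295.20 ≈ 28.0 mL/min
CrCl ≈ 28 mL/min → bracket 15–29 mL/min.
67% of 800 mg = 536 mg → 540 mg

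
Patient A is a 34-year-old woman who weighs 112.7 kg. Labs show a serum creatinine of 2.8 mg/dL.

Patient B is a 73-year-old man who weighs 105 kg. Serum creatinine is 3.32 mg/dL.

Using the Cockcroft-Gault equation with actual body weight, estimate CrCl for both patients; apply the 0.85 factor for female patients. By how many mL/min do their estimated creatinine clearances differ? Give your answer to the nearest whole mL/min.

21 mL/min

Patient A: CrCl = (140 − 34) × 112.7 / (72 × 2.8) × 0.85 = 11946.2 / 201.60 × 0.85 ≈ 50.4 mL/min
Patient B: CrCl = (140 − 73) × 105 / (72 × 3.32) = 7035.0 / 239.04 ≈ 29.4 mL/min
|50.4 − 29.4| = 21.0 mL/min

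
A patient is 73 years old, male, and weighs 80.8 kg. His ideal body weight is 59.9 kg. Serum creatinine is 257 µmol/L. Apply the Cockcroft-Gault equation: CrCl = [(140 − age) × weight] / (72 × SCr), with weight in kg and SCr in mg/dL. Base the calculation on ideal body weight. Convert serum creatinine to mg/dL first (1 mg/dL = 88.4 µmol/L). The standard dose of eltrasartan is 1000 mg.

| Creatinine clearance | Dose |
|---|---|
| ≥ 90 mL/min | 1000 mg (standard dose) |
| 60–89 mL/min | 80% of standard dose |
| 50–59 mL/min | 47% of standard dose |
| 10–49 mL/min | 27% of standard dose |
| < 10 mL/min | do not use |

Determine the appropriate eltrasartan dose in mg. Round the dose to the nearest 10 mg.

SCr = 257 / 88.4 = 2.907 mg/dL
CrCl = (140 − 73) × 59.9 / (72 × 2.907) = 4013.3 / 209.30 ≈ 19.2 mL/min
CrCl ≈ 19 mL/min → bracket 10–49 mL/min.
27% of 1000 mg = 270 mg

270 mg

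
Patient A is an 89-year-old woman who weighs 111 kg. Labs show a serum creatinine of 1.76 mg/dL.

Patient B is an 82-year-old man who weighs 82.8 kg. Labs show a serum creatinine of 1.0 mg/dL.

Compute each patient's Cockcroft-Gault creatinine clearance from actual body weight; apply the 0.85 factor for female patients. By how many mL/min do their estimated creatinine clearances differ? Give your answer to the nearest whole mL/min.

Patient A: CrCl = (140 − 89) × 111 / (72 × 1.76) × 0.85 = 5661.0 / 126.72 × 0.85 ≈ 38.0 mL/min
Patient B: CrCl = (140 − 82) × 82.8 / (72 × 1) = 4802.4 / 72.00 ≈ 66.7 mL/min
|38.0 − 66.7| = 28.7 mL/min

29 mL/min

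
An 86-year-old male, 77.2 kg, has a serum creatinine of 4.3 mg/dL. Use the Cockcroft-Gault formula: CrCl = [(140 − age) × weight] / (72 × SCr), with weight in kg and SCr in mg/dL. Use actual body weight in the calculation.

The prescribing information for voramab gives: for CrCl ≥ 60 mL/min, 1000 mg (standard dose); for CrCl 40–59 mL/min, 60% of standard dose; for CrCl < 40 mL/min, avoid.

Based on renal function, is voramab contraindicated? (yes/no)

CrCl = (140 − 86) × 77.2 / (72 × 4.3) = 4168.8 / 309.60 ≈ 13.5 mL/min
CrCl ≈ 13 mL/min, which is < 40 mL/min.

yes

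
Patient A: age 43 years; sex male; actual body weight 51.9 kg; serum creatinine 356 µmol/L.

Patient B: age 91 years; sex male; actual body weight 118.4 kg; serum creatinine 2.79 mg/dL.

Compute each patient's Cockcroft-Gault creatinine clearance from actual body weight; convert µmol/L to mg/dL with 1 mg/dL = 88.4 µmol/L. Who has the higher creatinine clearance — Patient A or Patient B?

Patient A: SCr = 356 / 88.4 = 4.027 mg/dL
Patient A: CrCl = (140 − 43) × 51.9 / (72 × 4.027) = 5034.3 / 289.94 ≈ 17.4 mL/min
Patient B: CrCl = (140 − 91) × 118.4 / (72 × 2.79) = 5801.6 / 200.88 ≈ 28.9 mL/min
17.4 vs 28.9 mL/min → Patient B is higher.

Patient B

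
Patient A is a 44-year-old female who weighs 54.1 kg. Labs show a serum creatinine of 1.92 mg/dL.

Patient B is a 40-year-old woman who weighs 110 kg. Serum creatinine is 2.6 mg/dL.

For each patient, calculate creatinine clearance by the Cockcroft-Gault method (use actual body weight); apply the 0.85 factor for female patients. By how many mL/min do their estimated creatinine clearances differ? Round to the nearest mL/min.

18 mL/min

Patient A: CrCl = (140 − 44) × 54.1 / (72 × 1.92) × 0.85 = 5193.6 / 138.24 × 0.85 ≈ 31.9 mL/min
Patient B: CrCl = (140 − 40) × 110 / (72 × 2.6) × 0.85 = 11000.0 / 187.20 × 0.85 ≈ 49.9 mL/min
|31.9 − 49.9| = 18.0 mL/min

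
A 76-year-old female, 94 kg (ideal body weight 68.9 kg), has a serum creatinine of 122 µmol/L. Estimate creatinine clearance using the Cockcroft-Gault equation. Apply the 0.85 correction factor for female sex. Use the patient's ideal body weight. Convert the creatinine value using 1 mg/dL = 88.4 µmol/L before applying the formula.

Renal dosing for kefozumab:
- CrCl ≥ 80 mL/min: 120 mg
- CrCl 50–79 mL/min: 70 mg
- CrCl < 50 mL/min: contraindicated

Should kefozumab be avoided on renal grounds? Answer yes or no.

SCr = 122 / 88.4 = 1.38 mg/dL
CrCl = (140 − 76) × 68.9 / (72 × 1.38) × 0.85 = 4409.6 / 99.36 × 0.85 ≈ 37.7 mL/min
CrCl ≈ 38 mL/min, which is < 50 mL/min.

yes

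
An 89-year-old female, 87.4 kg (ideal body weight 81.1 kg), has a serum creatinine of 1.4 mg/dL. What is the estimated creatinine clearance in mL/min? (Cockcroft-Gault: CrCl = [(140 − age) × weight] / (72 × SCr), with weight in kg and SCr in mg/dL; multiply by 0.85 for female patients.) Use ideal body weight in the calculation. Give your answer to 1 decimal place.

34.9 mL/min

CrCl = (140 − 89) × 81.1 / (72 × 1.4) × 0.85 = 4136.1 / 100.80 × 0.85 ≈ 34.9 mL/min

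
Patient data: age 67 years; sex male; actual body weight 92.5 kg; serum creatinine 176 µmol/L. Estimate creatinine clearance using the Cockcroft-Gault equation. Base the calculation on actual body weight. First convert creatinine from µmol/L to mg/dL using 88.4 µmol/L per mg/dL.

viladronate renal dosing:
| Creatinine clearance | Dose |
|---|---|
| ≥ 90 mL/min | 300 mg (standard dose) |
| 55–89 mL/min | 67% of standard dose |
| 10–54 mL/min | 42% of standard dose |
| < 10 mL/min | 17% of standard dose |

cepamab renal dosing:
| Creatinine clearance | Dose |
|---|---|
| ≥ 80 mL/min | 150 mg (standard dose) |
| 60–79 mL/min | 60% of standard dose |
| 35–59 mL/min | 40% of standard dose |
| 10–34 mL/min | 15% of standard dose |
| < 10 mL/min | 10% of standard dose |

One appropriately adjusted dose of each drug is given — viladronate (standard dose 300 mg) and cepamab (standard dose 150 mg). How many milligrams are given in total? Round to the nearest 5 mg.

185 mg

SCr = 176 / 88.4 = 1.991 mg/dL
CrCl = (140 − 67) × 92.5 / (72 × 1.991) = 6752.5 / 143.35 ≈ 47.1 mL/min
CrCl ≈ 47 mL/min.
viladronate: 10–54 mL/min → 42% of 300 mg = 126 mg.
cepamab: 35–59 mL/min → 40% of 150 mg = 60 mg.
Total = 126 + 60 = 186 mg.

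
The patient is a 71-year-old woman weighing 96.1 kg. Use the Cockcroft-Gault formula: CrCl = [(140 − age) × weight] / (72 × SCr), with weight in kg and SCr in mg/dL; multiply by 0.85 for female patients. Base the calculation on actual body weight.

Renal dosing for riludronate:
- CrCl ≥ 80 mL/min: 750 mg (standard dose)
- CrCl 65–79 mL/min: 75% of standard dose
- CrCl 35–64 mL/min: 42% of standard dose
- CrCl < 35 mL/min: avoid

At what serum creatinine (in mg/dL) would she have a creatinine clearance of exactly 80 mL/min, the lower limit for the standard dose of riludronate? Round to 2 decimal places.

0.98 mg/dL

Standard dose requires CrCl ≥ 80 mL/min.
Set (140 − 71) × 96.1 × 0.85 / (72 × SCr) = 80
SCr = (140 − 71) × 96.1 × 0.85 / (72 × 80) = 0.979 mg/dL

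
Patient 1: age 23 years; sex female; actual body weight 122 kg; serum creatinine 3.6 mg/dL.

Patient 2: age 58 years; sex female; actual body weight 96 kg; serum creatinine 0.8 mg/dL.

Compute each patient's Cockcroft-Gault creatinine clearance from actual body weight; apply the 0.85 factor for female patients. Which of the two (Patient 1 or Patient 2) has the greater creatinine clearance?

Patient 2

Patient 1: CrCl = (140 − 23) × 122 / (72 × 3.6) × 0.85 = 14274.0 / 259.20 × 0.85 ≈ 46.8 mL/min
Patient 2: CrCl = (140 − 58) × 96 / (72 × 0.8) × 0.85 = 7872.0 / 57.60 × 0.85 ≈ 116.2 mL/min
46.8 vs 116.2 mL/min → Patient 2 is higher.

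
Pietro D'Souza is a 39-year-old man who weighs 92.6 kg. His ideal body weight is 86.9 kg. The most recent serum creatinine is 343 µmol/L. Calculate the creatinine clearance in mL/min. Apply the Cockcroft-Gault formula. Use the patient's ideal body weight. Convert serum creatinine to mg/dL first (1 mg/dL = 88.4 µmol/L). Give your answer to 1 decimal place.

SCr = 343 / 88.4 = 3.88 mg/dL
CrCl = (140 − 39) × 86.9 / (72 × 3.88) = 8776.9 / 279.36 ≈ 31.4 mL/min

31.4 mL/min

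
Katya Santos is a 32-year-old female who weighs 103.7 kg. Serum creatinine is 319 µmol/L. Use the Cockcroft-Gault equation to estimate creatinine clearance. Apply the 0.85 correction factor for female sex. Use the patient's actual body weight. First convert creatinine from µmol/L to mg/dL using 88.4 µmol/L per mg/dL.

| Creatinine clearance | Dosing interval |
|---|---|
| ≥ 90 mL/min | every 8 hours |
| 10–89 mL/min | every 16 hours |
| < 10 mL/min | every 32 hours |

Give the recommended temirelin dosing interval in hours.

every 16 hours

SCr = 319 / 88.4 = 3.609 mg/dL
CrCl = (140 − 32) × 103.7 / (72 × 3.609) × 0.85 = 11199.6 / 259.85 × 0.85 ≈ 36.6 mL/min
CrCl ≈ 37 mL/min → bracket 10–89 mL/min → every 16 hours.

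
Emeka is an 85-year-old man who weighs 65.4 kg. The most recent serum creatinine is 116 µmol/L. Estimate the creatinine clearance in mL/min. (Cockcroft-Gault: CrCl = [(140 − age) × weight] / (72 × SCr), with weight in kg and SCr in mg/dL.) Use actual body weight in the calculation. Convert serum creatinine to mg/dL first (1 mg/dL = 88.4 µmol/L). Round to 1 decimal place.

38.1 mL/min

SCr = 116 / 88.4 = 1.312 mg/dL
CrCl = (140 − 85) × 65.4 / (72 × 1.312) = 3597.0 / 94.46 ≈ 38.1 mL/min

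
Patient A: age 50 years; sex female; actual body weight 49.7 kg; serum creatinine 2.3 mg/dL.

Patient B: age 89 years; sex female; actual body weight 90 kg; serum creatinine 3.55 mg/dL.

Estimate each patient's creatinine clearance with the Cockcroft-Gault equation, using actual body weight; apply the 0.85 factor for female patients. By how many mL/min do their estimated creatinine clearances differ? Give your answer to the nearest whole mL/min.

Patient A: CrCl = (140 − 50) × 49.7 / (72 × 2.3) × 0.85 = 4473.0 / 165.60 × 0.85 ≈ 23.0 mL/min
Patient B: CrCl = (140 − 89) × 90 / (72 × 3.55) × 0.85 = 4590.0 / 255.60 × 0.85 ≈ 15.3 mL/min
|23.0 − 15.3| = 7.7 mL/min

8 mL/min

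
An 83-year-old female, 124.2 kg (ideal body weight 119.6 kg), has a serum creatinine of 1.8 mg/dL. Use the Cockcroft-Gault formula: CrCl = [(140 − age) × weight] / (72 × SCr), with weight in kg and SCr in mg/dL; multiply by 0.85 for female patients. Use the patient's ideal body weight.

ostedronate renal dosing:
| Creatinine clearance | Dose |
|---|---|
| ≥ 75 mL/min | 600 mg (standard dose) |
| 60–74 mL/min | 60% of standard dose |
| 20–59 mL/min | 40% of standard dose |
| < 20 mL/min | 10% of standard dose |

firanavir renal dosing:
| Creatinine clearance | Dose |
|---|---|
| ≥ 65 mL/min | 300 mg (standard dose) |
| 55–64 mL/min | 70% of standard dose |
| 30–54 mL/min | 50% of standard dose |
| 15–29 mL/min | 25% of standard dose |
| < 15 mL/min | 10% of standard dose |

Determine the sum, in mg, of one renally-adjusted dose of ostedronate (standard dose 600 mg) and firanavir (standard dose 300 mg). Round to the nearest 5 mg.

390 mg

CrCl = (140 − 83) × 119.6 / (72 × 1.8) × 0.85 = 6817.2 / 129.60 × 0.85 ≈ 44.7 mL/min
CrCl ≈ 45 mL/min.
ostedronate: 20–59 mL/min → 40% of 600 mg = 240 mg.
firanavir: 30–54 mL/min → 50% of 300 mg = 150 mg.
Total = 240 + 150 = 390 mg.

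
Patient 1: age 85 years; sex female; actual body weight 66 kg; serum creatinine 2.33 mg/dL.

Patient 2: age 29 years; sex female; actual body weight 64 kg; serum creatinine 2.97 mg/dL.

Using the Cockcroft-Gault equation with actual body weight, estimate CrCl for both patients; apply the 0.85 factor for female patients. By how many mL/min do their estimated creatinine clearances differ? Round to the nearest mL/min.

Patient 1: CrCl = (140 − 85) × 66 / (72 × 2.33) × 0.85 = 3630.0 / 167.76 × 0.85 ≈ 18.4 mL/min
Patient 2: CrCl = (140 − 29) × 64 / (72 × 2.97) × 0.85 = 7104.0 / 213.84 × 0.85 ≈ 28.2 mL/min
|18.4 − 28.2| = 9.8 mL/min

10 mL/min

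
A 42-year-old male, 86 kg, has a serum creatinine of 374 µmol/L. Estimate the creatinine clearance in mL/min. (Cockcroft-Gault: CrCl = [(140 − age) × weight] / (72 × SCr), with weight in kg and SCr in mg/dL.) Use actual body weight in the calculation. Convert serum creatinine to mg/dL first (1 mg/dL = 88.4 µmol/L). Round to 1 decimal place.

SCr = 374 / 88.4 = 4.231 mg/dL
CrCl = (140 − 42) × 86 / (72 × 4.231) = 8428.0 / 304.63 ≈ 27.7 mL/min

27.7 mL/min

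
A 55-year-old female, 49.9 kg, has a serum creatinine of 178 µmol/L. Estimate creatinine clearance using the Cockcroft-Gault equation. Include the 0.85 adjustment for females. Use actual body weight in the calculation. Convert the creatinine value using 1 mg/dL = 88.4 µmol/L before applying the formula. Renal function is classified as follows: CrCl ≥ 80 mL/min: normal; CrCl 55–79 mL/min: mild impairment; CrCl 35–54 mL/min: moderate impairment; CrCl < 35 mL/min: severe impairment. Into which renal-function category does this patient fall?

severe impairment

SCr = 178 / 88.4 = 2.014 mg/dL
CrCl = (140 − 55) × 49.9 / (72 × 2.014) × 0.85 = 4241.5 / 145.01 × 0.85 ≈ 24.9 mL/min
25 mL/min falls in the 'severe impairment' range.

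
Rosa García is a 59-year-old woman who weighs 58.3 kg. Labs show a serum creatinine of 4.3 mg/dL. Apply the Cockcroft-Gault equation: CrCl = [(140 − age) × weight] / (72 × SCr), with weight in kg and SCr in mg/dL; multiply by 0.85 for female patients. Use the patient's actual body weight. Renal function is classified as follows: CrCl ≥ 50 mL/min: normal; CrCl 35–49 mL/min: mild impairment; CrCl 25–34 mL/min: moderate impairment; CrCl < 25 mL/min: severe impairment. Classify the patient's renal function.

CrCl = (140 − 59) × 58.3 / (72 × 4.3) × 0.85 = 4722.3 / 309.60 × 0.85 ≈ 13.0 mL/min
13 mL/min falls in the 'severe impairment' range.

severe impairment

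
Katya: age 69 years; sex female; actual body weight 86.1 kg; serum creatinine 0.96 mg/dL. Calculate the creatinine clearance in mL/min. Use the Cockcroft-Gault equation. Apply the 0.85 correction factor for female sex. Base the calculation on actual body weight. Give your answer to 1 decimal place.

CrCl = (140 − 69) × 86.1 / (72 × 0.96) × 0.85 = 6113.1 / 69.12 × 0.85 ≈ 75.2 mL/min

75.2 mL/min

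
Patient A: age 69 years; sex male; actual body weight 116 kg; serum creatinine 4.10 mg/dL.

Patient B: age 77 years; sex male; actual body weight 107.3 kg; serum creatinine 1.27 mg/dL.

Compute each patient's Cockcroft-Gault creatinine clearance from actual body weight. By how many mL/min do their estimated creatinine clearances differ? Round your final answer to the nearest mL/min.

Patient A: CrCl = (140 − 69) × 116 / (72 × 4.1) = 8236.0 / 295.20 ≈ 27.9 mL/min
Patient B: CrCl = (140 − 77) × 107.3 / (72 × 1.27) = 6759.9 / 91.44 ≈ 73.9 mL/min
|27.9 − 73.9| = 46.0 mL/min

46 mL/min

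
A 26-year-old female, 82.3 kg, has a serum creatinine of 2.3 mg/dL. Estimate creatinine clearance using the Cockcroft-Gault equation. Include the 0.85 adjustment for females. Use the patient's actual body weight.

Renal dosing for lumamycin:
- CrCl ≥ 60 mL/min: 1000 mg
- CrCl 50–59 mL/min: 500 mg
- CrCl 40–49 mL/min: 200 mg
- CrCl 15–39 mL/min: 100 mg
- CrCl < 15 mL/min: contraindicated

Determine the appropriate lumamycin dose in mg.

200 mg

CrCl = (140 − 26) × 82.3 / (72 × 2.3) × 0.85 = 9382.2 / 165.60 × 0.85 ≈ 48.2 mL/min
CrCl ≈ 48 mL/min → bracket 40–49 mL/min.
Dose for this bracket: 200 mg.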